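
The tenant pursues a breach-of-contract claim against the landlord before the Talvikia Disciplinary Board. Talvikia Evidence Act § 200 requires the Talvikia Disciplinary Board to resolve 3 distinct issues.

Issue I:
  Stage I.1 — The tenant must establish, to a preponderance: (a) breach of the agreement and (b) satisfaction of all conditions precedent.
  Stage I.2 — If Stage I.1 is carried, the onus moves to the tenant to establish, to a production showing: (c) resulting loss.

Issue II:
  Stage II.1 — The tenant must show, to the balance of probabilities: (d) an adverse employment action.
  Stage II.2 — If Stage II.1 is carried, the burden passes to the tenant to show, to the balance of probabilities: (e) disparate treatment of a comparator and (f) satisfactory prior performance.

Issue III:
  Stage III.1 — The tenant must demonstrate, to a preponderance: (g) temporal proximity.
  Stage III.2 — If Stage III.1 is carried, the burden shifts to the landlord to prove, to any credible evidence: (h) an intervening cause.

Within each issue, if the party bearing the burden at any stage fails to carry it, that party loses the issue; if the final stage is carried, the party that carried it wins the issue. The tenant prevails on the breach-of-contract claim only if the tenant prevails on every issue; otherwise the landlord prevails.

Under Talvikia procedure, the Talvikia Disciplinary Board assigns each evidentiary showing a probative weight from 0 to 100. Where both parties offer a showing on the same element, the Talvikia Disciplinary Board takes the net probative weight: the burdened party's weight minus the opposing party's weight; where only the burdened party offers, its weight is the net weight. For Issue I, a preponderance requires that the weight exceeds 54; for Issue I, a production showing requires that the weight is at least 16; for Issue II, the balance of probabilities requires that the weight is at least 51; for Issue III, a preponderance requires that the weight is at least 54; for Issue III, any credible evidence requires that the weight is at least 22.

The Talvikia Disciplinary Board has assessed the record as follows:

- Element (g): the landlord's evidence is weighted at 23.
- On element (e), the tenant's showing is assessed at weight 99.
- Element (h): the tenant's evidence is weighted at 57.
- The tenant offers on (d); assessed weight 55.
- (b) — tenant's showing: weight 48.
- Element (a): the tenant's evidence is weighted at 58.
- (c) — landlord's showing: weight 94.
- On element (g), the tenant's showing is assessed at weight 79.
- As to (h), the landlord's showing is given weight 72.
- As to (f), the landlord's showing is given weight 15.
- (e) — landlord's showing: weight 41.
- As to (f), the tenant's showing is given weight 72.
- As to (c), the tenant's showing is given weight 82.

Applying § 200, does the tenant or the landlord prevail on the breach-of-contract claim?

— Issue I —
Stage I.1 (tenant, a preponderance, weight exceeds 54): (a) 58 > 54 — meets; (b) 48 ≤ 54 — fails.
  Stage I.1 not carried; the tenant fails its burden.
The analysis ends at Stage I.1; the landlord prevails on this issue.
— Issue II —
At Stage II.1 the tenant must meet the balance of probabilities (weight is at least 51): on (d) the weight is 55, which does reach 51, so (d) meets the standard.
  Stage II.1 is satisfied; the tenant continues to bear the burden.
At Stage II.2 the tenant must meet the balance of probabilities (weight is at least 51): on (e) the weight is 99 less the opposing 41 gives net 58, ≥ 51, so (e) meets the standard; on (f) the weight is 72 less the opposing 15 gives net 57, which does reach 51, so (f) meets the standard.
  The tenant carries the last stage.
With every stage satisfied, the tenant prevails on this issue.
— Issue III —
At Stage III.1 the tenant must meet a preponderance (weight is at least 54): on (g) the weight is 79 less the opposing 23 gives net 56, ≥ 54, so (g) meets the standard.
  All elements met. The burden passes to the landlord.
At Stage III.2 the landlord must meet any credible evidence (weight is at least 22): on (h) the weight is 72 less the opposing 57 gives net 15, which does not reach 22, so (h) does not meet the standard.
  The landlord does not carry Stage III.2.
The analysis ends at Stage III.2; the tenant prevails on this issue.
Per-issue: Issue I → landlord; Issue II → tenant; Issue III → tenant. The tenant must prevail on every issue; overall, the landlord prevails.

landlord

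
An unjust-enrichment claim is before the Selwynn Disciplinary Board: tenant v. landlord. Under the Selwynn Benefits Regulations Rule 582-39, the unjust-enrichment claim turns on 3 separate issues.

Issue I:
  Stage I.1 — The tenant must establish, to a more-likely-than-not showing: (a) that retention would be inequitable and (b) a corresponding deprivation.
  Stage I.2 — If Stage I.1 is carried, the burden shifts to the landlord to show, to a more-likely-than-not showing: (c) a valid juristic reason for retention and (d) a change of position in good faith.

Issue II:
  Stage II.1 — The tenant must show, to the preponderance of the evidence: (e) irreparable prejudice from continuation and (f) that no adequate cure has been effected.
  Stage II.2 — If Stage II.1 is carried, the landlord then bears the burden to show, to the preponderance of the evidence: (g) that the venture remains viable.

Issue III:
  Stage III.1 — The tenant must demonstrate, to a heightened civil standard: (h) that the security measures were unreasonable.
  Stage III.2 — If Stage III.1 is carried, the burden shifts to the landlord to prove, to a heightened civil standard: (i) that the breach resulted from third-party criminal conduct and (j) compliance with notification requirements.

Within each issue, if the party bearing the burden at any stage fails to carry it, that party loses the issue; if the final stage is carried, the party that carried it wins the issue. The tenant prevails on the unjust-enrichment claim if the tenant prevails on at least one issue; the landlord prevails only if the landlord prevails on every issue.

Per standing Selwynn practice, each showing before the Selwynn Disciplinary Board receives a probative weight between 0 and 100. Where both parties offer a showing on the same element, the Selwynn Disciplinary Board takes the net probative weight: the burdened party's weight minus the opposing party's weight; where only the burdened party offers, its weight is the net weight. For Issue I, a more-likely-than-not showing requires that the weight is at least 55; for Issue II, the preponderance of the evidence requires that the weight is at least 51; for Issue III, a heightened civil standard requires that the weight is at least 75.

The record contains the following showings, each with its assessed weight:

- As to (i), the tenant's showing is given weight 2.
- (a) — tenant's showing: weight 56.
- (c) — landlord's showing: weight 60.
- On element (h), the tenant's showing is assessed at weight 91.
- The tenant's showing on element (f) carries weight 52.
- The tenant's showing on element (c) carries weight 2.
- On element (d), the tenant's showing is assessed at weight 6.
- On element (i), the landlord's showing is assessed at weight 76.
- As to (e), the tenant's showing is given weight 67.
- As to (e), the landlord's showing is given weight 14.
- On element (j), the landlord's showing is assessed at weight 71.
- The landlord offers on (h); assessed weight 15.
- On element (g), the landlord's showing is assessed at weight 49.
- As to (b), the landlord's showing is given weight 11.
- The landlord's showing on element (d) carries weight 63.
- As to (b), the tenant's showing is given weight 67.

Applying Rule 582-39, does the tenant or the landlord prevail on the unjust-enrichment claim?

tenant

— Issue I —
Stage I.1 (tenant, a more-likely-than-not showing, weight is at least 55): (a) 56 ≥ 55 — meets; (b) net 67−11=56 ≥ 55 — meets.
  All elements met. The burden passes to the landlord.
Stage I.2 (landlord, a more-likely-than-not showing, weight is at least 55): (c) net 60−2=58 ≥ 55 — meets; (d) net 63−6=57 ≥ 55 — meets.
  Stage I.2 carried; the final stage is satisfied.
All stages carried — the landlord prevails on this issue.
— Issue II —
At Stage II.1 the tenant must meet the preponderance of the evidence (weight is at least 51): on (e) the weight is 67 less the opposing 14 gives net 53, which does reach 51, so (e) meets the standard; on (f) the weight is 52, ≥ 51, so (f) meets the standard.
  The tenant carries Stage II.1; the landlord now bears the burden.
At Stage II.2 the landlord must meet the preponderance of the evidence (weight is at least 51): on (g) the weight is 49, < 51, so (g) does not meet the standard.
  The landlord does not carry Stage II.2.
The analysis ends at Stage II.2; the tenant prevails on this issue.
— Issue III —
Stage III.1 (tenant, a heightened civil standard, weight is at least 75): (h) net 91−15=76 ≥ 75 — meets.
  All elements met. The burden passes to the landlord.
Stage III.2 (landlord, a heightened civil standard, weight is at least 75): (i) net 76−2=74 < 75 — fails; (j) 71 < 75 — fails.
  Stage III.2 not carried; the landlord fails its burden.
The analysis ends at Stage III.2; the tenant prevails on this issue.
Per-issue: Issue I → landlord; Issue II → tenant; Issue III → tenant. The tenant must prevail on at least one issue; overall, the tenant prevails.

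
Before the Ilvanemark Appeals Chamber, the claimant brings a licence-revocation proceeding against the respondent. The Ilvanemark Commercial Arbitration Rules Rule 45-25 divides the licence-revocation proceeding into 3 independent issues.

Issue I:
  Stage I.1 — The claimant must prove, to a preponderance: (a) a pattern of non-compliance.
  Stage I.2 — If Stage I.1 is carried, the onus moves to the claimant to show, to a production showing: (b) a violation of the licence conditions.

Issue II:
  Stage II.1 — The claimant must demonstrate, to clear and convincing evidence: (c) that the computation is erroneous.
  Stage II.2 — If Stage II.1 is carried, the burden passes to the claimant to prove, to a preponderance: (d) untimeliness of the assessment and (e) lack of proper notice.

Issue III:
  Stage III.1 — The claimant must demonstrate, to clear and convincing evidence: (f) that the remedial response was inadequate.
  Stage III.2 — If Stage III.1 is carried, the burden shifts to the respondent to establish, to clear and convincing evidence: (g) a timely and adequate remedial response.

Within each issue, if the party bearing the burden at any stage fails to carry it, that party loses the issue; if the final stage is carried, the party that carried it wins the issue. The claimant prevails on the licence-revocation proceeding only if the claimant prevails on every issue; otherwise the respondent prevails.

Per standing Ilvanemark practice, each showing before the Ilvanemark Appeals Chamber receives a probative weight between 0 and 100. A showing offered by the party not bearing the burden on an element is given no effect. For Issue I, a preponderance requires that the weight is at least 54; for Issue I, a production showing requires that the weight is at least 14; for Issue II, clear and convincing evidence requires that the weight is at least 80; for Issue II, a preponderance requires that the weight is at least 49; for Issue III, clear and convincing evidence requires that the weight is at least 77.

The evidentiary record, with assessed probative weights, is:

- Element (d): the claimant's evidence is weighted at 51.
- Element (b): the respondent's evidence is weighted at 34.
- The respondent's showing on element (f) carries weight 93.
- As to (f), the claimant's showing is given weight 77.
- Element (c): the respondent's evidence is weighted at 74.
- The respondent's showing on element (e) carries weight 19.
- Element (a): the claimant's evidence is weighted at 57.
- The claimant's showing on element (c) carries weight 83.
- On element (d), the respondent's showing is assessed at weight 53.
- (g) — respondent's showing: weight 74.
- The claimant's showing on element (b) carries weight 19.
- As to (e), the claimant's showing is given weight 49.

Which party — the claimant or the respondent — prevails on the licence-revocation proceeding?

claimant

— Issue I —
At Stage I.1 the claimant must meet a preponderance (weight is at least 54): on (a) the weight is 57, ≥ 54, so (a) meets the standard.
  Stage I.1 is satisfied; the claimant continues to bear the burden.
At Stage I.2 the claimant must meet a production showing (weight is at least 14): on (b) the weight is 19 (the respondent's 34 is given no effect), which does reach 14, so (b) meets the standard.
  All elements met at the final stage.
Every stage carried; the claimant prevails on this issue.
— Issue II —
Stage II.1 (claimant, clear and convincing evidence, weight is at least 80): (c) 83 (respondent's 74 disregarded) ≥ 80 — meets.
  Stage II.1 carried; the burden remains with the claimant.
Stage II.2 (claimant, a preponderance, weight is at least 49): (d) 51 (respondent's 53 disregarded) ≥ 49 — meets; (e) 49 (respondent's 19 disregarded) ≥ 49 — meets.
  The claimant carries the last stage.
Every stage carried; the claimant prevails on this issue.
— Issue III —
At Stage III.1 the claimant must meet clear and convincing evidence (weight is at least 77): on (f) the weight is 77 (the respondent's 93 is given no effect), ≥ 77, so (f) meets the standard.
  The claimant carries Stage III.1; the respondent now bears the burden.
At Stage III.2 the respondent must meet clear and convincing evidence (weight is at least 77): on (g) the weight is 74, < 77, so (g) does not meet the standard.
  The respondent does not carry Stage III.2.
The claimant prevails on this issue.
Per-issue: Issue I → claimant; Issue II → claimant; Issue III → claimant. The claimant must prevail on every issue; overall, the claimant prevails.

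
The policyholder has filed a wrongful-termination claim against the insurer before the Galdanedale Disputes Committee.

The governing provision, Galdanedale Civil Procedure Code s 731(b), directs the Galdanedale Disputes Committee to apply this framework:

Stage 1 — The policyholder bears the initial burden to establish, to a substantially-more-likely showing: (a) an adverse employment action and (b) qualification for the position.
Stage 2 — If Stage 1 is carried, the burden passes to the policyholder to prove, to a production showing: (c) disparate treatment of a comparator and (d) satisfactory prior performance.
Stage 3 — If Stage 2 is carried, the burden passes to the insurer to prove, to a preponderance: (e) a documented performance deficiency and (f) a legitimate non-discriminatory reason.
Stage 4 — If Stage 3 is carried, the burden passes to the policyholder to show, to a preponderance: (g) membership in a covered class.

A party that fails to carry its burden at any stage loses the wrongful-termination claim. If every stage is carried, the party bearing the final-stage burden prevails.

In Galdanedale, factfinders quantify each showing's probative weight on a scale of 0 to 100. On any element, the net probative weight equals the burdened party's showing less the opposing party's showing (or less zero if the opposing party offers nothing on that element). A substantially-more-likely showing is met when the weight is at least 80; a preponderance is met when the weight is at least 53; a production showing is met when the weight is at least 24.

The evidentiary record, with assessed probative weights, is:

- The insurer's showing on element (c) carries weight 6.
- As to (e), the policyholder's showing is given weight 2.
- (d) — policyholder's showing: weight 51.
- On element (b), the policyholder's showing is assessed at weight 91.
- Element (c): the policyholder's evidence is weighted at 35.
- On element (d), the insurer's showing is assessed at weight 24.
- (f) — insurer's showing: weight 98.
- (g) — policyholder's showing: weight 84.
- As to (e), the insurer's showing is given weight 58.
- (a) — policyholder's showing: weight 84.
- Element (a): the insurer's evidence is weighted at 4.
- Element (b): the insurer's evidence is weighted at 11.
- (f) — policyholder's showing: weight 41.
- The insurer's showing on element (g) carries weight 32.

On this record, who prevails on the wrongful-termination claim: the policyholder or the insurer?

insurer

Stage 1 (policyholder, a substantially-more-likely showing, weight is at least 80): (a) net 84−4=80 ≥ 80 — meets; (b) net 91−11=80 ≥ 80 — meets.
  All elements met. The policyholder retains the burden for Stage 2.
Stage 2 (policyholder, a production showing, weight is at least 24): (c) net 35−6=29 ≥ 24 — meets; (d) net 51−24=27 ≥ 24 — meets.
  Stage 2 is satisfied; the onus moves to the insurer.
Stage 3 (insurer, a preponderance, weight is at least 53): (e) net 58−2=56 ≥ 53 — meets; (f) net 98−41=57 ≥ 53 — meets.
  Stage 3 is satisfied; the onus moves to the policyholder.
Stage 4 (policyholder, a preponderance, weight is at least 53): (g) net 84−32=52 < 53 — fails.
  Not every element is met, so the policyholder fails to carry Stage 4.
So the insurer prevails.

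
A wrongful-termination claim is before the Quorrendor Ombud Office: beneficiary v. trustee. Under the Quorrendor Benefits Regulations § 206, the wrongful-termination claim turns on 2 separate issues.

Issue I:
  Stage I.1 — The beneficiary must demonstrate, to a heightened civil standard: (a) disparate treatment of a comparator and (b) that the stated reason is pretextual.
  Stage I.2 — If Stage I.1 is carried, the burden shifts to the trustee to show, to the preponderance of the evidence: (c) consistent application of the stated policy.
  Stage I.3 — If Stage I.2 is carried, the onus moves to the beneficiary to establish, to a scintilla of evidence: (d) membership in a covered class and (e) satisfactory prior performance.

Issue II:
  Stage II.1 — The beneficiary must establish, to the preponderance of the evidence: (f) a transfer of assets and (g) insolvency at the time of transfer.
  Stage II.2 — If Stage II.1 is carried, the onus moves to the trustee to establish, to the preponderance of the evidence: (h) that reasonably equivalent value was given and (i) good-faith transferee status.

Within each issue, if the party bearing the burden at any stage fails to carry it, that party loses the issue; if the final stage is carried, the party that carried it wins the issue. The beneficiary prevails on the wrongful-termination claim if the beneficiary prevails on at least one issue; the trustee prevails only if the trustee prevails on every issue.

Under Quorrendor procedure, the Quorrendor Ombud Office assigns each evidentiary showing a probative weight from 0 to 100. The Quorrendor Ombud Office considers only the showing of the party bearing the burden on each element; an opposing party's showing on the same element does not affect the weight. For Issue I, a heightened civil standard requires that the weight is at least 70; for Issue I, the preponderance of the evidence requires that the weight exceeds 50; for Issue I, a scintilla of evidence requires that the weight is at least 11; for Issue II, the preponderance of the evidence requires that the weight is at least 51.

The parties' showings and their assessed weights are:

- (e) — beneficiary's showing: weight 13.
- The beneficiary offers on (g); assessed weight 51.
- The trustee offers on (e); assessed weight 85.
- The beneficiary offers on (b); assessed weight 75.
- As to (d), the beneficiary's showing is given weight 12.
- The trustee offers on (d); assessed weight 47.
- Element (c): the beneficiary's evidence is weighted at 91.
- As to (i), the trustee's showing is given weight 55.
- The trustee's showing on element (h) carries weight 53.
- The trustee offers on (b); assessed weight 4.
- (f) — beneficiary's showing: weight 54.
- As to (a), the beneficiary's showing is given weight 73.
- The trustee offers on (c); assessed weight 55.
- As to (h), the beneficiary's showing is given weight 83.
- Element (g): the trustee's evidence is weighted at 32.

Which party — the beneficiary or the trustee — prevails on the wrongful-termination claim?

— Issue I —
Stage I.1 — burden on beneficiary; standard: a heightened civil standard (weight is at least 70).
    (a): 73 ≥ 70 [met]
    (b): 75 (trustee's 4 disregarded) ≥ 70 [met]
  All elements met. The burden passes to the trustee.
Stage I.2 — burden on trustee; standard: the preponderance of the evidence (weight exceeds 50).
    (c): 55 (beneficiary's 91 disregarded) > 50 [met]
  Stage I.2 carried; the burden shifts to the beneficiary.
Stage I.3 — burden on beneficiary; standard: a scintilla of evidence (weight is at least 11).
    (d): 12 (trustee's 47 disregarded) ≥ 11 [met]
    (e): 13 (trustee's 85 disregarded) ≥ 11 [met]
  All elements met at the final stage.
All stages carried — the beneficiary prevails on this issue.
— Issue II —
At Stage II.1 the beneficiary must meet the preponderance of the evidence (weight is at least 51): on (f) the weight is 54, ≥ 51, so (f) meets the standard; on (g) the weight is 51 (the trustee's 32 is given no effect), which does reach 51, so (g) meets the standard.
  Stage II.1 is satisfied; the onus moves to the trustee.
At Stage II.2 the trustee must meet the preponderance of the evidence (weight is at least 51): on (h) the weight is 53 (the beneficiary's 83 is given no effect), which does reach 51, so (h) meets the standard; on (i) the weight is 55, ≥ 51, so (i) meets the standard.
  The trustee carries the last stage.
All stages carried — the trustee prevails on this issue.
Per-issue: Issue I → beneficiary; Issue II → trustee. The beneficiary must prevail on at least one issue; overall, the beneficiary prevails.

beneficiary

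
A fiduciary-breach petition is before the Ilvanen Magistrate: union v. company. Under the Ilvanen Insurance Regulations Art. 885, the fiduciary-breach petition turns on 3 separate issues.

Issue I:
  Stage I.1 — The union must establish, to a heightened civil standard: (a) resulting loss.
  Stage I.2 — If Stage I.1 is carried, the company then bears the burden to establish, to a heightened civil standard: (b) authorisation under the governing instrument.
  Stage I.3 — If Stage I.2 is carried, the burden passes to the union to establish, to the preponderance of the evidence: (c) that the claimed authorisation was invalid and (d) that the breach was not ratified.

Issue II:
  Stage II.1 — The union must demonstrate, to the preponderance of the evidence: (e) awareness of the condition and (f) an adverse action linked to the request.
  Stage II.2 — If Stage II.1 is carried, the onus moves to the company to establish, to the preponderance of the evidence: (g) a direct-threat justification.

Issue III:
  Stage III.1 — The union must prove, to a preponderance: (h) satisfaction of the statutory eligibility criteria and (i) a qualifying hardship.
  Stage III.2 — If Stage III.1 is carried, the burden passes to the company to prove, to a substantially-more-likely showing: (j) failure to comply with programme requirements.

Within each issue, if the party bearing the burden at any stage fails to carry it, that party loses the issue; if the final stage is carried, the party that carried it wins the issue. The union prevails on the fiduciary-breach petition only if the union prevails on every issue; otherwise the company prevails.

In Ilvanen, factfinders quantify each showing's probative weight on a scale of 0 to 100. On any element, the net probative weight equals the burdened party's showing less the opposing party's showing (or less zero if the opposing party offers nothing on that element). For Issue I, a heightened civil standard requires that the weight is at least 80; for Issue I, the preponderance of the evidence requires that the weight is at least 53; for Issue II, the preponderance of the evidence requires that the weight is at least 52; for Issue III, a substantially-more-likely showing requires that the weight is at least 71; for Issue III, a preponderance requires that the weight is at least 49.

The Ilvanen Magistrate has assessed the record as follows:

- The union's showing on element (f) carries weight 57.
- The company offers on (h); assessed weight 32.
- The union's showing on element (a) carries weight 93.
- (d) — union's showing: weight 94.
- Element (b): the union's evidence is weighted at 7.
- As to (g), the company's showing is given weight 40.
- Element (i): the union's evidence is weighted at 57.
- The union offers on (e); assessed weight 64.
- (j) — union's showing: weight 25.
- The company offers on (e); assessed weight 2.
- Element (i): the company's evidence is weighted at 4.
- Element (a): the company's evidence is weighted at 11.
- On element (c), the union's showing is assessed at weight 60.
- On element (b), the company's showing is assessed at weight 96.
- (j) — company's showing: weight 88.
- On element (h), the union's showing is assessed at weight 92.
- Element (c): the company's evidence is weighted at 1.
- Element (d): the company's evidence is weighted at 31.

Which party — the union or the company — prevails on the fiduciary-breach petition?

— Issue I —
Stage I.1 — burden on union; standard: a heightened civil standard (weight is at least 80).
    (a): 93 − 11 = 82 ≥ 80 [met]
  The union carries Stage I.1; the company now bears the burden.
Stage I.2 — burden on company; standard: a heightened civil standard (weight is at least 80).
    (b): 96 − 7 = 89 ≥ 80 [met]
  Stage I.2 is satisfied; the onus moves to the union.
Stage I.3 — burden on union; standard: the preponderance of the evidence (weight is at least 53).
    (c): 60 − 1 = 59 ≥ 53 [met]
    (d): 94 − 31 = 63 ≥ 53 [met]
  Stage I.3 carried; the final stage is satisfied.
Every stage carried; the union prevails on this issue.
— Issue II —
At Stage II.1 the union must meet the preponderance of the evidence (weight is at least 52): on (e) the weight is 64 less the opposing 2 gives net 62, ≥ 52, so (e) meets the standard; on (f) the weight is 57, ≥ 52, so (f) meets the standard.
  Stage II.1 is satisfied; the onus moves to the company.
At Stage II.2 the company must meet the preponderance of the evidence (weight is at least 52): on (g) the weight is 40, < 52, so (g) does not meet the standard.
  Stage II.2 not carried; the company fails its burden.
So the union prevails on this issue.
— Issue III —
Stage III.1 (union, a preponderance, weight is at least 49): (h) net 92−32=60 ≥ 49 — meets; (i) net 57−4=53 ≥ 49 — meets.
  The union carries Stage III.1; the company now bears the burden.
Stage III.2 (company, a substantially-more-likely showing, weight is at least 71): (j) net 88−25=63 < 71 — fails.
  The company does not carry Stage III.2.
The analysis ends at Stage III.2; the union prevails on this issue.
Per-issue: Issue I → union; Issue II → union; Issue III → union. The union must prevail on every issue; overall, the union prevails.

union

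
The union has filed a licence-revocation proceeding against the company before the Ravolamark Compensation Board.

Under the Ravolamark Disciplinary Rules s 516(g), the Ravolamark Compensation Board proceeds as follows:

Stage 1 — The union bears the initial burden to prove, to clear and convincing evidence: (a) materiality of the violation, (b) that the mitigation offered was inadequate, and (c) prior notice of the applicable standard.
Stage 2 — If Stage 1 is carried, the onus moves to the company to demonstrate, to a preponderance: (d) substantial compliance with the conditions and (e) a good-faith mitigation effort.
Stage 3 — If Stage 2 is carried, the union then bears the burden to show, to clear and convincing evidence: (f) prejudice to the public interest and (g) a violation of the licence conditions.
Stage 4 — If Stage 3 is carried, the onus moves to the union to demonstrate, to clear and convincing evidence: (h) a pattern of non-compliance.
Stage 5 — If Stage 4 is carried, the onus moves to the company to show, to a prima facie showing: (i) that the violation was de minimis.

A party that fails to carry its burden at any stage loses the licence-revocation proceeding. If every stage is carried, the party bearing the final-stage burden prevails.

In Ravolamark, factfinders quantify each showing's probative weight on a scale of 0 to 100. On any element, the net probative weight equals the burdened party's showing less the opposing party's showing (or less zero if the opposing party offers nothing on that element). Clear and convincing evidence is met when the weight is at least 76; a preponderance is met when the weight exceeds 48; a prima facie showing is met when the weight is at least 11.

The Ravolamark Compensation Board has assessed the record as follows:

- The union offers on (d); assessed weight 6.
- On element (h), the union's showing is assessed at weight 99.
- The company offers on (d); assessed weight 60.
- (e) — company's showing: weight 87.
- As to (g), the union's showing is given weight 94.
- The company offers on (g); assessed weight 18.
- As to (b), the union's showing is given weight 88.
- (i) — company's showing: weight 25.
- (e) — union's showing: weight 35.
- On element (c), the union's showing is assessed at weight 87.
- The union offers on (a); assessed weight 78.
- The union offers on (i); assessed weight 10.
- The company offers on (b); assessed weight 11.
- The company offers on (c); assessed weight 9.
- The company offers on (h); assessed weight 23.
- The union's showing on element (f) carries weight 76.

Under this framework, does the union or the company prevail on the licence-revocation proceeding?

At Stage 1 the union must meet clear and convincing evidence (weight is at least 76): on (a) the weight is 78, ≥ 76, so (a) meets the standard; on (b) the weight is 88 less the opposing 11 gives net 77, which does reach 76, so (b) meets the standard; on (c) the weight is 87 less the opposing 9 gives net 78, which does reach 76, so (c) meets the standard.
  All elements met. The burden passes to the company.
At Stage 2 the company must meet a preponderance (weight exceeds 48): on (d) the weight is 60 less the opposing 6 gives net 54, > 48, so (d) meets the standard; on (e) the weight is 87 less the opposing 35 gives net 52, > 48, so (e) meets the standard.
  All elements met. The burden passes to the union.
At Stage 3 the union must meet clear and convincing evidence (weight is at least 76): on (f) the weight is 76, which does reach 76, so (f) meets the standard; on (g) the weight is 94 less the opposing 18 gives net 76, ≥ 76, so (g) meets the standard.
  All elements met. The union retains the burden for Stage 4.
At Stage 4 the union must meet clear and convincing evidence (weight is at least 76): on (h) the weight is 99 less the opposing 23 gives net 76, which does reach 76, so (h) meets the standard.
  Stage 4 carried; the burden shifts to the company.
At Stage 5 the company must meet a prima facie showing (weight is at least 11): on (i) the weight is 25 less the opposing 10 gives net 15, ≥ 11, so (i) meets the standard.
  Stage 5 carried; the final stage is satisfied.
Every stage carried; the company prevails.

company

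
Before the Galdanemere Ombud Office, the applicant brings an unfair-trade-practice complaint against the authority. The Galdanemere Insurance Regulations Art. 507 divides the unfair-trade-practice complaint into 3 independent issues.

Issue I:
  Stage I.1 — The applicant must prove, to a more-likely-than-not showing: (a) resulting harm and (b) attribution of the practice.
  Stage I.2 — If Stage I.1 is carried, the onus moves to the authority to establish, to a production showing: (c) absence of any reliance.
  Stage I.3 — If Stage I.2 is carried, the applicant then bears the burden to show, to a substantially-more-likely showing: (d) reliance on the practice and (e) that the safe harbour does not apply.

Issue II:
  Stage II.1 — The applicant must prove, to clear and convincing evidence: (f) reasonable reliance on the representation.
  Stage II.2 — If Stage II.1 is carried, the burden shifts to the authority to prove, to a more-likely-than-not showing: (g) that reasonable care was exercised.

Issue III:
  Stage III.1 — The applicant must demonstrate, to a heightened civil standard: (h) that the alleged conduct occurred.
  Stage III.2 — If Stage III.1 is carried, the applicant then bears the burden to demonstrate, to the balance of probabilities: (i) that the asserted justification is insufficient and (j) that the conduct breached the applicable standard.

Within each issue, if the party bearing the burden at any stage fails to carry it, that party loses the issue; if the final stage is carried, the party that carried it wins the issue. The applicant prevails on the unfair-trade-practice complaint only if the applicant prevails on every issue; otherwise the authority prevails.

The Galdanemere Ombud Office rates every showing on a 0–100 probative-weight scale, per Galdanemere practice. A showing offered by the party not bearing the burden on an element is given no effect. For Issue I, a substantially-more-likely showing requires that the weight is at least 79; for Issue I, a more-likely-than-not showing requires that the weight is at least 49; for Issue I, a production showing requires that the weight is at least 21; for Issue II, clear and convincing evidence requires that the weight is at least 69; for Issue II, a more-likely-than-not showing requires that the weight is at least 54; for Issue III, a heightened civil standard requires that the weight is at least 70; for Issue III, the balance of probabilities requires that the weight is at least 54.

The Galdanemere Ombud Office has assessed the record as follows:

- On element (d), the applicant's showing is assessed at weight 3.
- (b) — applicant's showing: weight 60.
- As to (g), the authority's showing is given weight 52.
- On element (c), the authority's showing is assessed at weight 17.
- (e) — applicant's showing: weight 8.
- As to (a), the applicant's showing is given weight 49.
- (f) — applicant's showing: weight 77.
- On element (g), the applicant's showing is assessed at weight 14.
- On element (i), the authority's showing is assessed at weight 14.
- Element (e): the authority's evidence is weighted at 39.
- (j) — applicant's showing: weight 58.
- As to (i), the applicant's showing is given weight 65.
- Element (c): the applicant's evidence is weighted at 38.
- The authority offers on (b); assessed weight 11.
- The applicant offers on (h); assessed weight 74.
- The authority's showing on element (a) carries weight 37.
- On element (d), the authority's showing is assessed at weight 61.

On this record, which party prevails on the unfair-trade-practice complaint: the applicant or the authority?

applicant

— Issue I —
Stage I.1 — burden on applicant; standard: a more-likely-than-not showing (weight is at least 49).
    (a): 49 (authority's 37 disregarded) ≥ 49 [met]
    (b): 60 (authority's 11 disregarded) ≥ 49 [met]
  Stage I.1 carried; the burden shifts to the authority.
Stage I.2 — burden on authority; standard: a production showing (weight is at least 21).
    (c): 17 (applicant's 38 disregarded) < 21 [not met]
  The authority does not carry Stage I.2.
The analysis ends at Stage I.2; the applicant prevails on this issue.
— Issue II —
Stage II.1 (applicant, clear and convincing evidence, weight is at least 69): (f) 77 ≥ 69 — meets.
  All elements met. The burden passes to the authority.
Stage II.2 (authority, a more-likely-than-not showing, weight is at least 54): (g) 52 (applicant's 14 disregarded) < 54 — fails.
  Stage II.2 not carried; the authority fails its burden.
So the applicant prevails on this issue.
— Issue III —
At Stage III.1 the applicant must meet a heightened civil standard (weight is at least 70): on (h) the weight is 74, which does reach 70, so (h) meets the standard.
  Stage III.1 carried; the burden remains with the applicant.
At Stage III.2 the applicant must meet the balance of probabilities (weight is at least 54): on (i) the weight is 65 (the authority's 14 is given no effect), which does reach 54, so (i) meets the standard; on (j) the weight is 58, ≥ 54, so (j) meets the standard.
  Stage III.2 carried; the final stage is satisfied.
All stages carried — the applicant prevails on this issue.
Per-issue: Issue I → applicant; Issue II → applicant; Issue III → applicant. The applicant must prevail on every issue; overall, the applicant prevails.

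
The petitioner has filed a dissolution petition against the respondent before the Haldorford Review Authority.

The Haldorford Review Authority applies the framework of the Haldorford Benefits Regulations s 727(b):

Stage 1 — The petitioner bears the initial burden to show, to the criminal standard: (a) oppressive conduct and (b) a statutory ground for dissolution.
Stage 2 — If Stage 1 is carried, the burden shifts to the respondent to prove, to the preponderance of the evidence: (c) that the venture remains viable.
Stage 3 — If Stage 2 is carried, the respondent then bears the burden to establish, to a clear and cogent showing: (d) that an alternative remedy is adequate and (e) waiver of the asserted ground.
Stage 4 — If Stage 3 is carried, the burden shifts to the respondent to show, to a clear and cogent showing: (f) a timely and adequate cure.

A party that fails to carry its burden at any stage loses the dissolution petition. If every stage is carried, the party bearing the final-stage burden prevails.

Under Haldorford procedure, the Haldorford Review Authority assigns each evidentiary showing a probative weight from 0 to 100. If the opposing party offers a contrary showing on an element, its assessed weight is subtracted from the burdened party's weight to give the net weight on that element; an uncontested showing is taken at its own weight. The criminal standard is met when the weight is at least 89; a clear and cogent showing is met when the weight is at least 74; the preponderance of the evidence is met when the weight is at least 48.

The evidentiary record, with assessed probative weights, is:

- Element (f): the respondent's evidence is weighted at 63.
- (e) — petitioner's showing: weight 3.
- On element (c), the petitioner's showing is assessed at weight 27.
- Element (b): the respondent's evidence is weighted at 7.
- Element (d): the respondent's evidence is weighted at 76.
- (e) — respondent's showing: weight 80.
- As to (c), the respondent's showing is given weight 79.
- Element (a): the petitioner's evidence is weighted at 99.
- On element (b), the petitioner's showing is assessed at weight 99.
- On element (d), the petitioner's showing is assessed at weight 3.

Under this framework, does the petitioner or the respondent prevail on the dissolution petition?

petitioner

At Stage 1 the petitioner must meet the criminal standard (weight is at least 89): on (a) the weight is 99, which does reach 89, so (a) meets the standard; on (b) the weight is 99 less the opposing 7 gives net 92, which does reach 89, so (b) meets the standard.
  Stage 1 is satisfied; the onus moves to the respondent.
At Stage 2 the respondent must meet the preponderance of the evidence (weight is at least 48): on (c) the weight is 79 less the opposing 27 gives net 52, ≥ 48, so (c) meets the standard.
  All elements met. The respondent retains the burden for Stage 3.
At Stage 3 the respondent must meet a clear and cogent showing (weight is at least 74): on (d) the weight is 76 less the opposing 3 gives net 73, which does not reach 74, so (d) does not meet the standard; on (e) the weight is 80 less the opposing 3 gives net 77, which does reach 74, so (e) meets the standard.
  Not every element is met, so the respondent fails to carry Stage 3.
So the petitioner prevails.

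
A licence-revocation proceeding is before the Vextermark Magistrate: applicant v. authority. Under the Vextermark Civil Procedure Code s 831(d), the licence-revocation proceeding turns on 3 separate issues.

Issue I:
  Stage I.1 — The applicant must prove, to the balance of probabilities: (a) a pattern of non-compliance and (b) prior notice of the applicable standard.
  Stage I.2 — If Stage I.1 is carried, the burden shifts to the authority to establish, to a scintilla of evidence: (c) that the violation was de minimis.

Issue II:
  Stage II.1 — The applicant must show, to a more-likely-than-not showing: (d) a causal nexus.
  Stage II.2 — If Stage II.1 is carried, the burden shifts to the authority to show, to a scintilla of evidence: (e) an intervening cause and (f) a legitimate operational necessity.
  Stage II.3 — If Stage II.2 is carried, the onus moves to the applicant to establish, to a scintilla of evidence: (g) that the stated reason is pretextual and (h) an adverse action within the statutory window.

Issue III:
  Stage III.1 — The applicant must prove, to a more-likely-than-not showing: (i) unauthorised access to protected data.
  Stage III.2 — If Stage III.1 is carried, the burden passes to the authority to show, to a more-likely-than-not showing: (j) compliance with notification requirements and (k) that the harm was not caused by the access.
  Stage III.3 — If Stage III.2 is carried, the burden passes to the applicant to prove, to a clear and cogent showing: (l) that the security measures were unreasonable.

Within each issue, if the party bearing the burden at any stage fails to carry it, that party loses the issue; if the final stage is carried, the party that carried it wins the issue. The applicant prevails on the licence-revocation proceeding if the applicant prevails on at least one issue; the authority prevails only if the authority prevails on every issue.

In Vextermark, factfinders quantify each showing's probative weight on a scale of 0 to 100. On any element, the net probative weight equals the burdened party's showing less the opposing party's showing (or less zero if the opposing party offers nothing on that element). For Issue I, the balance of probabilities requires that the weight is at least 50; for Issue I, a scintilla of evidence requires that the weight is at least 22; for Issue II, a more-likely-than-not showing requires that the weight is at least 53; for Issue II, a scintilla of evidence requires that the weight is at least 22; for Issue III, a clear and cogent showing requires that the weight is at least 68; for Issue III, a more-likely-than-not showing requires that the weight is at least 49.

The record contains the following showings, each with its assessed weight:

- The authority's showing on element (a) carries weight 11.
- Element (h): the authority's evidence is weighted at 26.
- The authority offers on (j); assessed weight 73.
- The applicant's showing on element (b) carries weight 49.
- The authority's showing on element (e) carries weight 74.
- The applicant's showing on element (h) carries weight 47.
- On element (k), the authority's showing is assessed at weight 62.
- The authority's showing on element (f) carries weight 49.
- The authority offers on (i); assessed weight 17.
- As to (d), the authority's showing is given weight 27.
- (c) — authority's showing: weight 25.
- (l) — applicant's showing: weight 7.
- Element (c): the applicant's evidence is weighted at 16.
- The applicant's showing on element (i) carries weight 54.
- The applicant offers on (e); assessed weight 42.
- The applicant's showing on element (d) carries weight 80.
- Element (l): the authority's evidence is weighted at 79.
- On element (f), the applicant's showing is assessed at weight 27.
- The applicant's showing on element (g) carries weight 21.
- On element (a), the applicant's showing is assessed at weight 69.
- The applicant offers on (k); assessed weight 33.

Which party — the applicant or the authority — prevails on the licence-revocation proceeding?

authority

— Issue I —
Stage I.1 — burden on applicant; standard: the balance of probabilities (weight is at least 50).
    (a): 69 − 11 = 58 ≥ 50 [met]
    (b): 49 < 50 [not met]
  Stage I.1 not carried; the applicant fails its burden.
The analysis ends at Stage I.1; the authority prevails on this issue.
— Issue II —
Stage II.1 — burden on applicant; standard: a more-likely-than-not showing (weight is at least 53).
    (d): 80 − 27 = 53 ≥ 53 [met]
  All elements met. The burden passes to the authority.
Stage II.2 — burden on authority; standard: a scintilla of evidence (weight is at least 22).
    (e): 74 − 42 = 32 ≥ 22 [met]
    (f): 49 − 27 = 22 ≥ 22 [met]
  Stage II.2 is satisfied; the onus moves to the applicant.
Stage II.3 — burden on applicant; standard: a scintilla of evidence (weight is at least 22).
    (g): 21 < 22 [not met]
    (h): 47 − 26 = 21 < 22 [not met]
  Not every element is met, so the applicant fails to carry Stage II.3.
The authority prevails on this issue.
— Issue III —
Stage III.1 — burden on applicant; standard: a more-likely-than-not showing (weight is at least 49).
    (i): 54 − 17 = 37 < 49 [not met]
  The applicant does not carry Stage III.1.
So the authority prevails on this issue.
Per-issue: Issue I → authority; Issue II → authority; Issue III → authority. The applicant must prevail on at least one issue; overall, the authority prevails.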